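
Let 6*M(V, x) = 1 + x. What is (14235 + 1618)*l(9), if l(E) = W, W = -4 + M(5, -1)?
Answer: -63412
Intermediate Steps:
M(V, x) = ⅙ + x/6 (M(V, x) = (1 + x)/6 = ⅙ + x/6)
W = -4 (W = -4 + (⅙ + (⅙)*(-1)) = -4 + (⅙ - ⅙) = -4 + 0 = -4)
l(E) = -4
(14235 + 1618)*l(9) = (14235 + 1618)*(-4) = 15853*(-4) = -63412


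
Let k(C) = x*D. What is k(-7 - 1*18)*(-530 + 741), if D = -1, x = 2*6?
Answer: -2532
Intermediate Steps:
x = 12
k(C) = -12 (k(C) = 12*(-1) = -12)
k(-7 - 1*18)*(-530 + 741) = -12*(-530 + 741) = -12*211 = -2532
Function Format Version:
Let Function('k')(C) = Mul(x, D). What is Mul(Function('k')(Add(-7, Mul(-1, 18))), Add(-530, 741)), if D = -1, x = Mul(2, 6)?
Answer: -2532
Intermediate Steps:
x = 12
Function('k')(C) = -12 (Function('k')(C) = Mul(12, -1) = -12)
Mul(Function('k')(Add(-7, Mul(-1, 18))), Add(-530, 741)) = Mul(-12, Add(-530, 741)) = Mul(-12, 211) = -2532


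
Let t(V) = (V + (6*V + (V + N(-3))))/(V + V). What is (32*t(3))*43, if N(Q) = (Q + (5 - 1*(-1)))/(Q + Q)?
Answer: 16168/3 ≈ 5389.3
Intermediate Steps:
N(Q) = (6 + Q)/(2*Q) (N(Q) = (Q + (5 + 1))/((2*Q)) = (Q + 6)*(1/(2*Q)) = (6 + Q)*(1/(2*Q)) = (6 + Q)/(2*Q))
t(V) = (-½ + 8*V)/(2*V) (t(V) = (V + (6*V + (V + (½)*(6 - 3)/(-3))))/(V + V) = (V + (6*V + (V + (½)*(-⅓)*3)))/((2*V)) = (V + (6*V + (V - ½)))*(1/(2*V)) = (V + (6*V + (-½ + V)))*(1/(2*V)) = (V + (-½ + 7*V))*(1/(2*V)) = (-½ + 8*V)*(1/(2*V)) = (-½ + 8*V)/(2*V))
(32*t(3))*43 = (32*(4 - ¼/3))*43 = (32*(4 - ¼*⅓))*43 = (32*(4 - 1/12))*43 = (32*(47/12))*43 = (376/3)*43 = 16168/3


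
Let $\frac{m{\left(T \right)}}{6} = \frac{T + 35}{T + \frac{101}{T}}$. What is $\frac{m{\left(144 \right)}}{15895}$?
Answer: $\frac{154656}{331204115} \approx 0.00046695$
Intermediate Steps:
$m{\left(T \right)} = \frac{6 \left(35 + T\right)}{T + \frac{101}{T}}$ ($m{\left(T \right)} = 6 \frac{T + 35}{T + \frac{101}{T}} = 6 \frac{35 + T}{T + \frac{101}{T}} = \frac{6 \left(35 + T\right)}{T + \frac{101}{T}}$)
$\frac{m{\left(144 \right)}}{15895} = \frac{6 \cdot 144 \frac{1}{101 + 144^{2}} \left(35 + 144\right)}{15895} = 6 \cdot 144 \frac{1}{101 + 20736} \cdot 179 \cdot \frac{1}{15895} = 6 \cdot 144 \cdot \frac{1}{20837} \cdot 179 \cdot \frac{1}{15895} = \frac{154656}{20837} \cdot \frac{1}{15895} = \frac{154656}{331204115}$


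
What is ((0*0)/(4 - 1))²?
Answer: 0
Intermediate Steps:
((0*0)/(4 - 1))² = (0/3)² = (0*(⅓))² = 0² = 0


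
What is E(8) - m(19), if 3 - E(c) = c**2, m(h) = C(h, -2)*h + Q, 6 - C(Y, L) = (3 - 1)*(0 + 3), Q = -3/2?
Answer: -119/2 ≈ -59.500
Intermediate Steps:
Q = -3/2 (Q = -3*1/2 = -3/2 ≈ -1.5000)
C(Y, L) = 0 (C(Y, L) = 6 - (3 - 1)*(0 + 3) = 6 - 2*3 = 6 - 1*6 = 6 - 6 = 0)
m(h) = -3/2 (m(h) = 0*h - 3/2 = 0 - 3/2 = -3/2)
E(c) = 3 - c**2
E(8) - m(19) = (3 - 1*8**2) - 1*(-3/2) = (3 - 1*64) + 3/2 = (3 - 64) + 3/2 = -61 + 3/2 = -119/2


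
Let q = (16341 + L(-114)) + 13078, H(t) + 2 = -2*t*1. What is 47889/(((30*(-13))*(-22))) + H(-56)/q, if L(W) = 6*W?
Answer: 91802281/16436420 ≈ 5.5853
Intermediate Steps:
H(t) = -2 - 2*t (H(t) = -2 - 2*t*1 = -2 - 2*t)
q = 28735 (q = (16341 + 6*(-114)) + 13078 = (16341 - 684) + 13078 = 15657 + 13078 = 28735)
47889/(((30*(-13))*(-22))) + H(-56)/q = 47889/(((30*(-13))*(-22))) + (-2 - 2*(-56))/28735 = 47889/((-390*(-22))) + (-2 + 112)*(1/28735) = 47889/8580 + 110*(1/28735) = 47889*(1/8580) + 22/5747 = 15963/2860 + 22/5747 = 91802281/16436420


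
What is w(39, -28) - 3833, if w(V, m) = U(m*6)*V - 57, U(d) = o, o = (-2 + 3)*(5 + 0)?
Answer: -3695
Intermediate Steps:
o = 5 (o = 1*5 = 5)
U(d) = 5
w(V, m) = -57 + 5*V (w(V, m) = 5*V - 57 = -57 + 5*V)
w(39, -28) - 3833 = (-57 + 5*39) - 3833 = (-57 + 195) - 3833 = 138 - 3833 = -3695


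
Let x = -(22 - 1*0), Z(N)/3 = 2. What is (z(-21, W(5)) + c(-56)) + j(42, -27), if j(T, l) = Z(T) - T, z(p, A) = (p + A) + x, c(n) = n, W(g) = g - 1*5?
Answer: -135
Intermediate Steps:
W(g) = -5 + g (W(g) = g - 5 = -5 + g)
Z(N) = 6 (Z(N) = 3*2 = 6)
x = -22 (x = -(22 + 0) = -1*22 = -22)
z(p, A) = -22 + A + p (z(p, A) = (p + A) - 22 = (A + p) - 22 = -22 + A + p)
j(T, l) = 6 - T
(z(-21, W(5)) + c(-56)) + j(42, -27) = ((-22 + (-5 + 5) - 21) - 56) + (6 - 1*42) = ((-22 + 0 - 21) - 56) + (6 - 42) = (-43 - 56) - 36 = -99 - 36 = -135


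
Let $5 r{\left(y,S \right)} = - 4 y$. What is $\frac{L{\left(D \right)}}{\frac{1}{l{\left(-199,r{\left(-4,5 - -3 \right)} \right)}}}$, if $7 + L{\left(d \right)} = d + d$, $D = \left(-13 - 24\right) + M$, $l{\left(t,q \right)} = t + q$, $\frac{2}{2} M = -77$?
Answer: $46013$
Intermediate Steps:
$M = -77$
$r{\left(y,S \right)} = - \frac{4 y}{5}$ ($r{\left(y,S \right)} = \frac{\left(-4\right) y}{5} = - \frac{4 y}{5}$)
$l{\left(t,q \right)} = q + t$
$D = -114$ ($D = \left(-13 - 24\right) - 77 = -37 - 77 = -114$)
$L{\left(d \right)} = -7 + 2 d$ ($L{\left(d \right)} = -7 + \left(d + d\right) = -7 + 2 d$)
$\frac{L{\left(D \right)}}{\frac{1}{l{\left(-199,r{\left(-4,5 - -3 \right)} \right)}}} = \frac{-7 + 2 \left(-114\right)}{\frac{1}{\left(- \frac{4}{5}\right) \left(-4\right) - 199}} = \frac{-7 - 228}{\frac{1}{\frac{16}{5} - 199}} = - \frac{235}{\frac{1}{- \frac{979}{5}}} = - \frac{235}{- \frac{5}{979}} = \left(-235\right) \left(- \frac{979}{5}\right) = 46013$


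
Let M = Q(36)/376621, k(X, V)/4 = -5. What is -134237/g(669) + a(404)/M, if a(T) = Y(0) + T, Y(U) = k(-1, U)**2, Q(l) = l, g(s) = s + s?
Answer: 3751351495/446 ≈ 8.4111e+6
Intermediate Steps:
g(s) = 2*s
k(X, V) = -20 (k(X, V) = 4*(-5) = -20)
M = 36/376621 ≈ 9.5587e-5
Y(U) = 400 (Y(U) = (-20)**2 = 400)
a(T) = 400 + T
-134237/g(669) + a(404)/M = -134237/(2*669) + (400 + 404)/(36/376621) = -134237/1338 + 804*(376621/36) = -134237*1/1338 + 25233607/3 = -134237/1338 + 25233607/3 = 3751351495/446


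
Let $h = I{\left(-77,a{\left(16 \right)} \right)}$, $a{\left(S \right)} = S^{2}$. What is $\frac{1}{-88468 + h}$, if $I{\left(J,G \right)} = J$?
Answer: $- \frac{1}{88545} \approx -1.1294 \cdot 10^{-5}$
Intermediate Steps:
$h = -77$
$\frac{1}{-88468 + h} = \frac{1}{-88468 - 77} = \frac{1}{-88545} = - \frac{1}{88545}$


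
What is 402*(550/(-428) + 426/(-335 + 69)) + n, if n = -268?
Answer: -20327465/14231 ≈ -1428.4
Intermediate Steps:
402*(550/(-428) + 426/(-335 + 69)) + n = 402*(550/(-428) + 426/(-335 + 69)) - 268 = 402*(550*(-1/428) + 426/(-266)) - 268 = 402*(-275/214 + 426*(-1/266)) - 268 = 402*(-275/214 - 213/133) - 268 = 402*(-82157/28462) - 268 = -16513557/14231 - 268 = -20327465/14231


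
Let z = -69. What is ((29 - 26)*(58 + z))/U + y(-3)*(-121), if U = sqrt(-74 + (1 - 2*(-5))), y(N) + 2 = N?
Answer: 605 + 11*I*sqrt(7)/7 ≈ 605.0 + 4.1576*I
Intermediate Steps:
y(N) = -2 + N
U = 3*I*sqrt(7) (U = sqrt(-74 + (1 + 10)) = sqrt(-74 + 11) = sqrt(-63) = 3*I*sqrt(7) ≈ 7.9373*I)
((29 - 26)*(58 + z))/U + y(-3)*(-121) = ((29 - 26)*(58 - 69))/((3*I*sqrt(7))) + (-2 - 3)*(-121) = (3*(-11))*(-I*sqrt(7)/21) - 5*(-121) = -(-11)*I*sqrt(7)/7 + 605 = 11*I*sqrt(7)/7 + 605 = 605 + 11*I*sqrt(7)/7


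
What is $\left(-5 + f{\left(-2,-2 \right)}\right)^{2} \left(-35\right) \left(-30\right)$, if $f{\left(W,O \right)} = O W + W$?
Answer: $9450$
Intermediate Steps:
$f{\left(W,O \right)} = W + O W$
$\left(-5 + f{\left(-2,-2 \right)}\right)^{2} \left(-35\right) \left(-30\right) = \left(-5 - 2 \left(1 - 2\right)\right)^{2} \left(-35\right) \left(-30\right) = \left(-5 - -2\right)^{2} \left(-35\right) \left(-30\right) = \left(-5 + 2\right)^{2} \left(-35\right) \left(-30\right) = \left(-3\right)^{2} \left(-35\right) \left(-30\right) = 9 \left(-35\right) \left(-30\right) = \left(-315\right) \left(-30\right) = 9450$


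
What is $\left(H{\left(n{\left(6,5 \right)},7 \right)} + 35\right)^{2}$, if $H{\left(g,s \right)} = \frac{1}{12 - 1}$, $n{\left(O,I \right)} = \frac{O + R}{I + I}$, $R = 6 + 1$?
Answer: $\frac{148996}{121} \approx 1231.4$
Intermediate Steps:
$R = 7$
$n{\left(O,I \right)} = \frac{7 + O}{2 I}$ ($n{\left(O,I \right)} = \frac{O + 7}{I + I} = \frac{7 + O}{2 I}$)
$H{\left(g,s \right)} = \frac{1}{11}$
$\left(H{\left(n{\left(6,5 \right)},7 \right)} + 35\right)^{2} = \left(\frac{1}{11} + 35\right)^{2} = \left(\frac{386}{11}\right)^{2} = \frac{148996}{121}$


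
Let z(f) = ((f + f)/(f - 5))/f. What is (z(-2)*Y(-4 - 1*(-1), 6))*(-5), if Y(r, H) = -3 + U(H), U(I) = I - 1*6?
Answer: -30/7 ≈ -4.2857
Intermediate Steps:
U(I) = -6 + I (U(I) = I - 6 = -6 + I)
z(f) = 2/(-5 + f) (z(f) = ((2*f)/(-5 + f))/f = (2*f/(-5 + f))/f = 2/(-5 + f))
Y(r, H) = -9 + H (Y(r, H) = -3 + (-6 + H) = -9 + H)
(z(-2)*Y(-4 - 1*(-1), 6))*(-5) = ((2/(-5 - 2))*(-9 + 6))*(-5) = ((2/(-7))*(-3))*(-5) = ((2*(-1/7))*(-3))*(-5) = -2/7*(-3)*(-5) = (6/7)*(-5) = -30/7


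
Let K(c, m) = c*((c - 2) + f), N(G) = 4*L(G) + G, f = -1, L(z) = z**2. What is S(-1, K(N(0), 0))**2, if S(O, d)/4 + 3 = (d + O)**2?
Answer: 64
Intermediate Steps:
N(G) = G + 4*G**2 (N(G) = 4*G**2 + G = G + 4*G**2)
K(c, m) = c*(-3 + c) (K(c, m) = c*((c - 2) - 1) = c*((-2 + c) - 1) = c*(-3 + c))
S(O, d) = -12 + 4*(O + d)**2 (S(O, d) = -12 + 4*(d + O)**2 = -12 + 4*(O + d)**2)
S(-1, K(N(0), 0))**2 = (-12 + 4*(-1 + (0*(1 + 4*0))*(-3 + 0*(1 + 4*0)))**2)**2 = (-12 + 4*(-1 + (0*(1 + 0))*(-3 + 0*(1 + 0)))**2)**2 = (-12 + 4*(-1 + (0*1)*(-3 + 0*1))**2)**2 = (-12 + 4*(-1 + 0*(-3 + 0))**2)**2 = (-12 + 4*(-1 + 0*(-3))**2)**2 = (-12 + 4*(-1 + 0)**2)**2 = (-12 + 4*(-1)**2)**2 = (-12 + 4*1)**2 = (-12 + 4)**2 = (-8)**2 = 64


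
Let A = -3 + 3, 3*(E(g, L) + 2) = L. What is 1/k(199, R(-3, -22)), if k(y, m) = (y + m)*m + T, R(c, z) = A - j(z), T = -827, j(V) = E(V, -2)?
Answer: -9/2603 ≈ -0.0034575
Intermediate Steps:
E(g, L) = -2 + L/3
j(V) = -8/3 (j(V) = -2 + (⅓)*(-2) = -2 - ⅔ = -8/3)
A = 0
R(c, z) = 8/3 (R(c, z) = 0 - 1*(-8/3) = 0 + 8/3 = 8/3)
k(y, m) = -827 + m*(m + y) (k(y, m) = (y + m)*m - 827 = (m + y)*m - 827 = m*(m + y) - 827 = -827 + m*(m + y))
1/k(199, R(-3, -22)) = 1/(-827 + (8/3)² + (8/3)*199) = 1/(-827 + 64/9 + 1592/3) = 1/(-2603/9) = -9/2603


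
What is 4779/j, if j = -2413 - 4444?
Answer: -4779/6857 ≈ -0.69695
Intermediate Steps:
j = -6857
4779/j = 4779/(-6857) = 4779*(-1/6857) = -4779/6857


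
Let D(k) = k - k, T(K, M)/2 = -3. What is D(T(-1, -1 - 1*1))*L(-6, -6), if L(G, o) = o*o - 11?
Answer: 0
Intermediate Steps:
T(K, M) = -6 (T(K, M) = 2*(-3) = -6)
L(G, o) = -11 + o² (L(G, o) = o² - 11 = -11 + o²)
D(k) = 0
D(T(-1, -1 - 1*1))*L(-6, -6) = 0*(-11 + (-6)²) = 0*(-11 + 36) = 0*25 = 0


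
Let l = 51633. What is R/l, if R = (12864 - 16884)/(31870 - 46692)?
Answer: 670/127550721 ≈ 5.2528e-6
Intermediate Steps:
R = 2010/7411 (R = -4020/(-14822) = -4020*(-1/14822) = 2010/7411 ≈ 0.27122)
R/l = (2010/7411)/51633 = (2010/7411)*(1/51633) = 670/127550721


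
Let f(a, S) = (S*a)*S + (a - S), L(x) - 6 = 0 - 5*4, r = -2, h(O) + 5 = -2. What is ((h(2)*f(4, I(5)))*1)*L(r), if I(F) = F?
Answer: 9702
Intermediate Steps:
h(O) = -7 (h(O) = -5 - 2 = -7)
L(x) = -14 (L(x) = 6 + (0 - 5*4) = 6 + (0 - 20) = 6 - 20 = -14)
f(a, S) = a - S + a*S**2 (f(a, S) = a*S**2 + (a - S) = a - S + a*S**2)
((h(2)*f(4, I(5)))*1)*L(r) = (-7*(4 - 1*5 + 4*5**2)*1)*(-14) = (-7*(4 - 5 + 4*25)*1)*(-14) = (-7*(4 - 5 + 100)*1)*(-14) = (-7*99*1)*(-14) = -693*1*(-14) = -693*(-14) = 9702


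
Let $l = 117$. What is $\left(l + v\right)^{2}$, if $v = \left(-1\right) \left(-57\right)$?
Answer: $30276$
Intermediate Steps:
$v = 57$
$\left(l + v\right)^{2} = \left(117 + 57\right)^{2} = 174^{2} = 30276$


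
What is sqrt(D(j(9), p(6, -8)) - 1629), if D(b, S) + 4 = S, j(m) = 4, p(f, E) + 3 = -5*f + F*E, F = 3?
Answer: 13*I*sqrt(10) ≈ 41.11*I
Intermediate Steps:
p(f, E) = -3 - 5*f + 3*E (p(f, E) = -3 + (-5*f + 3*E) = -3 - 5*f + 3*E)
D(b, S) = -4 + S
sqrt(D(j(9), p(6, -8)) - 1629) = sqrt((-4 + (-3 - 5*6 + 3*(-8))) - 1629) = sqrt((-4 + (-3 - 30 - 24)) - 1629) = sqrt((-4 - 57) - 1629) = sqrt(-61 - 1629) = sqrt(-1690) = 13*I*sqrt(10)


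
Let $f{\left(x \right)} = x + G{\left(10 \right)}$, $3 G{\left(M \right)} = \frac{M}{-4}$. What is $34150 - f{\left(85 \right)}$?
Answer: $\frac{204395}{6} \approx 34066.0$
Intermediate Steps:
$G{\left(M \right)} = - \frac{M}{12}$ ($G{\left(M \right)} = \frac{M \frac{1}{-4}}{3} = \frac{M \left(- \frac{1}{4}\right)}{3} = \frac{\left(- \frac{1}{4}\right) M}{3} = - \frac{M}{12}$)
$f{\left(x \right)} = - \frac{5}{6} + x$ ($f{\left(x \right)} = x - \frac{5}{6} = - \frac{5}{6} + x$)
$34150 - f{\left(85 \right)} = 34150 - \left(- \frac{5}{6} + 85\right) = 34150 - \frac{505}{6} = \frac{204395}{6}$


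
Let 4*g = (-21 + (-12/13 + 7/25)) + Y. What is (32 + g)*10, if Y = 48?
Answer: 25083/65 ≈ 385.89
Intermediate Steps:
g = 4283/650 (g = ((-21 + (-12/13 + 7/25)) + 48)/4 = ((-21 - 209/325) + 48)/4 = (-7034/325 + 48)/4 = (1/4)*(8566/325) = 4283/650 ≈ 6.5892)
(32 + g)*10 = (32 + 4283/650)*10 = (25083/650)*10 = 25083/65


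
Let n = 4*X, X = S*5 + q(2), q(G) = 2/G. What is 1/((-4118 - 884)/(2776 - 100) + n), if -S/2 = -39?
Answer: 1338/2090131 ≈ 0.00064015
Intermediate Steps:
S = 78 (S = -2*(-39) = 78)
X = 391 (X = 78*5 + 2/2 = 390 + 2*(½) = 390 + 1 = 391)
n = 1564 (n = 4*391 = 1564)
1/((-4118 - 884)/(2776 - 100) + n) = 1/((-4118 - 884)/(2776 - 100) + 1564) = 1/(-5002/2676 + 1564) = 1/(-5002*1/2676 + 1564) = 1/(-2501/1338 + 1564) = 1/(2090131/1338) = 1338/2090131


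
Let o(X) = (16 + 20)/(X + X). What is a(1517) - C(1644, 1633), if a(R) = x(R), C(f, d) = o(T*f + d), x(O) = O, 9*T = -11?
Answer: 1712747/1129 ≈ 1517.0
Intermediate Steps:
T = -11/9 (T = (1/9)*(-11) = -11/9 ≈ -1.2222)
o(X) = 18/X (o(X) = 36/((2*X)) = 36*(1/(2*X)) = 18/X)
C(f, d) = 18/(d - 11*f/9) (C(f, d) = 18/(-11*f/9 + d) = 18/(d - 11*f/9))
a(R) = R
a(1517) - C(1644, 1633) = 1517 - 162/(-11*1644 + 9*1633) = 1517 - 162/(-18084 + 14697) = 1517 - 162/(-3387) = 1517 - 162*(-1)/3387 = 1517 - 1*(-54/1129) = 1517 + 54/1129 = 1712747/1129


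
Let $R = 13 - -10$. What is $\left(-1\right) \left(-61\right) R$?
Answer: $1403$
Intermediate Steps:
$R = 23$ ($R = 13 + 10 = 23$)
$\left(-1\right) \left(-61\right) R = \left(-1\right) \left(-61\right) 23 = 61 \cdot 23 = 1403$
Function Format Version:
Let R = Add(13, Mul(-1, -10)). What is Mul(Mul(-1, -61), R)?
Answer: 1403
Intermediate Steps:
R = 23 (R = Add(13, 10) = 23)
Mul(Mul(-1, -61), R) = Mul(Mul(-1, -61), 23) = Mul(61, 23) = 1403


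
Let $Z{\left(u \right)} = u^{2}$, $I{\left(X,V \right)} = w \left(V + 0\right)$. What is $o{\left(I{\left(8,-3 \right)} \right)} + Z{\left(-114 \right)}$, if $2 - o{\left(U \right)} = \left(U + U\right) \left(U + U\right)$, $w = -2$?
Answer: $12854$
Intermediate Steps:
$I{\left(X,V \right)} = - 2 V$ ($I{\left(X,V \right)} = - 2 \left(V + 0\right) = - 2 V$)
$o{\left(U \right)} = 2 - 4 U^{2}$ ($o{\left(U \right)} = 2 - \left(U + U\right) \left(U + U\right) = 2 - 2 U 2 U = 2 - 4 U^{2}$)
$o{\left(I{\left(8,-3 \right)} \right)} + Z{\left(-114 \right)} = \left(2 - 4 \left(\left(-2\right) \left(-3\right)\right)^{2}\right) + \left(-114\right)^{2} = \left(2 - 4 \cdot 6^{2}\right) + 12996 = \left(2 - 144\right) + 12996 = -142 + 12996 = 12854$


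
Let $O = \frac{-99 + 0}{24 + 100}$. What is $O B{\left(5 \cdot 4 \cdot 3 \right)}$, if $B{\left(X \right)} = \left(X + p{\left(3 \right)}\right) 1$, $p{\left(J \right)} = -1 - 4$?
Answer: $- \frac{5445}{124} \approx -43.911$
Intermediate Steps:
$p{\left(J \right)} = -5$
$B{\left(X \right)} = -5 + X$ ($B{\left(X \right)} = \left(X - 5\right) 1 = \left(-5 + X\right) 1 = -5 + X$)
$O = - \frac{99}{124} \approx -0.79839$
$O B{\left(5 \cdot 4 \cdot 3 \right)} = - \frac{99 \left(-5 + 5 \cdot 4 \cdot 3\right)}{124} = - \frac{99 \left(-5 + 20 \cdot 3\right)}{124} = - \frac{99 \left(-5 + 60\right)}{124} = \left(- \frac{99}{124}\right) 55 = - \frac{5445}{124}$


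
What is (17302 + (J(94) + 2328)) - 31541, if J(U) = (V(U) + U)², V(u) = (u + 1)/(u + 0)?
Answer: -25482835/8836 ≈ -2884.0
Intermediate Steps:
V(u) = (1 + u)/u
J(U) = (U + (1 + U)/U)² (J(U) = ((1 + U)/U + U)² = (U + (1 + U)/U)²)
(17302 + (J(94) + 2328)) - 31541 = (17302 + ((1 + 94 + 94²)²/94² + 2328)) - 31541 = (17302 + ((1 + 94 + 8836)²/8836 + 2328)) - 31541 = (17302 + ((1/8836)*8931² + 2328)) - 31541 = (17302 + ((1/8836)*79762761 + 2328)) - 31541 = (17302 + (79762761/8836 + 2328)) - 31541 = (17302 + 100332969/8836) - 31541 = 253213441/8836 - 31541 = -25482835/8836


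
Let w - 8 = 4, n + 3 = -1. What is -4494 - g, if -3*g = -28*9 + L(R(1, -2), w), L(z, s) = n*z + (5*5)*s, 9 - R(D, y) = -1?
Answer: -13474/3 ≈ -4491.3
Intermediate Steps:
n = -4 (n = -3 - 1 = -4)
R(D, y) = 10 (R(D, y) = 9 - 1*(-1) = 9 + 1 = 10)
w = 12 (w = 8 + 4 = 12)
L(z, s) = -4*z + 25*s (L(z, s) = -4*z + (5*5)*s = -4*z + 25*s)
g = -8/3 (g = -(-28*9 + (-4*10 + 25*12))/3 = -(-252 + (-40 + 300))/3 = -(-252 + 260)/3 = -⅓*8 = -8/3 ≈ -2.6667)
-4494 - g = -4494 - 1*(-8/3) = -4494 + 8/3 = -13474/3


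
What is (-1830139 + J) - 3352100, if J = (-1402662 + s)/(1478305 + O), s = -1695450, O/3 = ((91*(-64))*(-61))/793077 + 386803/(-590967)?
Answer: -199474579388343119793549/38491952748607187 ≈ -5.1822e+6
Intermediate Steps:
O = -32271754181/52075815051 (O = 3*(((91*(-64))*(-61))/793077 + 386803/(-590967)) = 3*(-5824*(-61)*(1/793077) + 386803*(-1/590967)) = 3*(355264*(1/793077) - 386803/590967) = 3*(355264/793077 - 386803/590967) = 3*(-32271754181/156227445153) = -32271754181/52075815051 ≈ -0.61971)
J = -80668353759641856/38491952748607187 (J = (-1402662 - 1695450)/(1478305 - 32271754181/52075815051) = -3098112/76983905497214374/52075815051 = -3098112*52075815051/76983905497214374 = -80668353759641856/38491952748607187 ≈ -2.0957)
(-1830139 + J) - 3352100 = (-1830139 - 80668353759641856/38491952748607187) - 3352100 = -70445704579736968250849/38491952748607187 - 3352100 = -199474579388343119793549/38491952748607187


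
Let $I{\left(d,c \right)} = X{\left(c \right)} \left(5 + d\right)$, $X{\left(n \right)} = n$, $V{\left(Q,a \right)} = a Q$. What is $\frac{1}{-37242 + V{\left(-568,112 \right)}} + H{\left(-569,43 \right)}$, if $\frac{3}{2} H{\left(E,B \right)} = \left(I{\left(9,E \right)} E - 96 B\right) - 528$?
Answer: $\frac{913369644565}{302574} \approx 3.0187 \cdot 10^{6}$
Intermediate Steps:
$V{\left(Q,a \right)} = Q a$
$I{\left(d,c \right)} = c \left(5 + d\right)$
$H{\left(E,B \right)} = -352 - 64 B + \frac{28 E^{2}}{3}$ ($H{\left(E,B \right)} = \frac{2 \left(\left(E \left(5 + 9\right) E - 96 B\right) - 528\right)}{3} = \frac{2 \left(\left(E 14 E - 96 B\right) - 528\right)}{3} = \frac{2 \left(\left(14 E E - 96 B\right) - 528\right)}{3} = \frac{2 \left(\left(14 E^{2} - 96 B\right) - 528\right)}{3} = \frac{2 \left(\left(- 96 B + 14 E^{2}\right) - 528\right)}{3} = \frac{2 \left(-528 - 96 B + 14 E^{2}\right)}{3} = -352 - 64 B + \frac{28 E^{2}}{3}$)
$\frac{1}{-37242 + V{\left(-568,112 \right)}} + H{\left(-569,43 \right)} = \frac{1}{-37242 - 63616} - \left(3104 - \frac{9065308}{3}\right) = \frac{1}{-37242 - 63616} - - \frac{9055996}{3} = \frac{1}{-100858} - - \frac{9055996}{3} = - \frac{1}{100858} + \frac{9055996}{3} = \frac{913369644565}{302574}$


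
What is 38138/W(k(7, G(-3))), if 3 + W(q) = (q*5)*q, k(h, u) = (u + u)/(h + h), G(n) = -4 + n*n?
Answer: -934381/11 ≈ -84944.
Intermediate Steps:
G(n) = -4 + n**2
k(h, u) = u/h (k(h, u) = (2*u)/((2*h)) = (2*u)*(1/(2*h)) = u/h)
W(q) = -3 + 5*q**2 (W(q) = -3 + (q*5)*q = -3 + (5*q)*q = -3 + 5*q**2)
38138/W(k(7, G(-3))) = 38138/(-3 + 5*((-4 + (-3)**2)/7)**2) = 38138/(-3 + 5*((-4 + 9)*(1/7))**2) = 38138/(-3 + 5*(5*(1/7))**2) = 38138/(-3 + 5*(5/7)**2) = 38138/(-3 + 5*(25/49)) = 38138/(-3 + 125/49) = 38138/(-22/49) = 38138*(-49/22) = -934381/11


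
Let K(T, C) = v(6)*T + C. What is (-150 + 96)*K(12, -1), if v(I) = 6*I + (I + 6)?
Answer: -31050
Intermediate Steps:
v(I) = 6 + 7*I (v(I) = 6*I + (6 + I) = 6 + 7*I)
K(T, C) = C + 48*T (K(T, C) = (6 + 7*6)*T + C = (6 + 42)*T + C = 48*T + C = C + 48*T)
(-150 + 96)*K(12, -1) = (-150 + 96)*(-1 + 48*12) = -54*(-1 + 576) = -54*575 = -31050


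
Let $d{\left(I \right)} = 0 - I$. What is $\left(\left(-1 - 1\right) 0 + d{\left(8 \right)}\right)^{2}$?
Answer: $64$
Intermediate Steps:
$d{\left(I \right)} = - I$
$\left(\left(-1 - 1\right) 0 + d{\left(8 \right)}\right)^{2} = \left(\left(-1 - 1\right) 0 - 8\right)^{2} = \left(\left(-2\right) 0 - 8\right)^{2} = \left(0 - 8\right)^{2} = \left(-8\right)^{2} = 64$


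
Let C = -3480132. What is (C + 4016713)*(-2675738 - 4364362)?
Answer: -3777583898100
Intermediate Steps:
(C + 4016713)*(-2675738 - 4364362) = (-3480132 + 4016713)*(-2675738 - 4364362) = 536581*(-7040100) = -3777583898100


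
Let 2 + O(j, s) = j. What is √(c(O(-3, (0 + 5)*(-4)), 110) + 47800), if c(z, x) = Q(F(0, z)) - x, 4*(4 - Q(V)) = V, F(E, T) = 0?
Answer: √47694 ≈ 218.39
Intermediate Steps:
Q(V) = 4 - V/4
O(j, s) = -2 + j
c(z, x) = 4 - x (c(z, x) = (4 - ¼*0) - x = (4 + 0) - x = 4 - x)
√(c(O(-3, (0 + 5)*(-4)), 110) + 47800) = √((4 - 1*110) + 47800) = √((4 - 110) + 47800) = √(-106 + 47800) = √47694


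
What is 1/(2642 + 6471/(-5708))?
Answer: 5708/15074065 ≈ 0.00037866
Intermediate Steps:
1/(2642 + 6471/(-5708)) = 1/(2642 + 6471*(-1/5708)) = 1/(2642 - 6471/5708) = 1/(15074065/5708) = 5708/15074065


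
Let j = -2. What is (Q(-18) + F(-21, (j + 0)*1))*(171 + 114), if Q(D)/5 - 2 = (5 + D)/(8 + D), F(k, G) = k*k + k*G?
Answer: 284715/2 ≈ 1.4236e+5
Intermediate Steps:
F(k, G) = k² + G*k
Q(D) = 10 + 5*(5 + D)/(8 + D) (Q(D) = 10 + 5*((5 + D)/(8 + D)) = 10 + 5*(5 + D)/(8 + D))
(Q(-18) + F(-21, (j + 0)*1))*(171 + 114) = (15*(7 - 18)/(8 - 18) - 21*((-2 + 0)*1 - 21))*(171 + 114) = (15*(-11)/(-10) - 21*(-2*1 - 21))*285 = (15*(-⅒)*(-11) - 21*(-2 - 21))*285 = (33/2 - 21*(-23))*285 = (33/2 + 483)*285 = (999/2)*285 = 284715/2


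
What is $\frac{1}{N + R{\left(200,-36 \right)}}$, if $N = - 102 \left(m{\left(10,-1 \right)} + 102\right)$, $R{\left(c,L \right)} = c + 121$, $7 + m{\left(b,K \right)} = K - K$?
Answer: $- \frac{1}{9369} \approx -0.00010673$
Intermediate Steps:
$m{\left(b,K \right)} = -7$ ($m{\left(b,K \right)} = -7 + \left(K - K\right) = -7 + 0 = -7$)
$R{\left(c,L \right)} = 121 + c$
$N = -9690$ ($N = - 102 \left(-7 + 102\right) = \left(-102\right) 95 = -9690$)
$\frac{1}{N + R{\left(200,-36 \right)}} = \frac{1}{-9690 + \left(121 + 200\right)} = \frac{1}{-9690 + 321} = \frac{1}{-9369} = - \frac{1}{9369}$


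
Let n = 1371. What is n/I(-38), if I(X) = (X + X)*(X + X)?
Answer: 1371/5776 ≈ 0.23736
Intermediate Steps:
I(X) = 4*X² (I(X) = (2*X)*(2*X) = 4*X²)
n/I(-38) = 1371/((4*(-38)²)) = 1371/((4*1444)) = 1371/5776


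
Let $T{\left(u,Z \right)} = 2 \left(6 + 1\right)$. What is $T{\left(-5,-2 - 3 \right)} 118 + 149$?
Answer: $1801$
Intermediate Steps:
$T{\left(u,Z \right)} = 14$ ($T{\left(u,Z \right)} = 2 \cdot 7 = 14$)
$T{\left(-5,-2 - 3 \right)} 118 + 149 = 14 \cdot 118 + 149 = 1652 + 149 = 1801$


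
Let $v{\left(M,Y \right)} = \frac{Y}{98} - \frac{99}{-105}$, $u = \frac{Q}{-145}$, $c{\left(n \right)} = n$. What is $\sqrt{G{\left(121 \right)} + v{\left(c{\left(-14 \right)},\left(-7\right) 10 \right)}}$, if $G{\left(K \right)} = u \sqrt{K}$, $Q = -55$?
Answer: $\frac{\sqrt{4534005}}{1015} \approx 2.0979$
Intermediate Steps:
$u = \frac{11}{29}$ ($u = - \frac{55}{-145} = \left(-55\right) \left(- \frac{1}{145}\right) = \frac{11}{29} \approx 0.37931$)
$v{\left(M,Y \right)} = \frac{33}{35} + \frac{Y}{98}$ ($v{\left(M,Y \right)} = Y \frac{1}{98} - - \frac{33}{35} = \frac{Y}{98} + \frac{33}{35} = \frac{33}{35} + \frac{Y}{98}$)
$G{\left(K \right)} = \frac{11 \sqrt{K}}{29}$
$\sqrt{G{\left(121 \right)} + v{\left(c{\left(-14 \right)},\left(-7\right) 10 \right)}} = \sqrt{\frac{11 \sqrt{121}}{29} + \left(\frac{33}{35} + \frac{\left(-7\right) 10}{98}\right)} = \sqrt{\frac{11}{29} \cdot 11 + \left(\frac{33}{35} + \frac{1}{98} \left(-70\right)\right)} = \sqrt{\frac{121}{29} + \left(\frac{33}{35} - \frac{5}{7}\right)} = \sqrt{\frac{121}{29} + \frac{8}{35}} = \sqrt{\frac{4467}{1015}} = \frac{\sqrt{4534005}}{1015}$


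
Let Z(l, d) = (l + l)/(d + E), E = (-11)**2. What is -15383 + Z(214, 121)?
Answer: -1861129/121 ≈ -15381.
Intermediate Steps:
E = 121
Z(l, d) = 2*l/(121 + d) (Z(l, d) = (l + l)/(d + 121) = (2*l)/(121 + d) = 2*l/(121 + d))
-15383 + Z(214, 121) = -15383 + 2*214/(121 + 121) = -15383 + 2*214/242 = -15383 + 2*214*(1/242) = -15383 + 214/121 = -1861129/121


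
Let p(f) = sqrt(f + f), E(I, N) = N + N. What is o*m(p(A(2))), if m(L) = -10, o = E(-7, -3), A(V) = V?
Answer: 60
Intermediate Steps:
E(I, N) = 2*N
p(f) = sqrt(2)*sqrt(f) (p(f) = sqrt(2*f) = sqrt(2)*sqrt(f))
o = -6 (o = 2*(-3) = -6)
o*m(p(A(2))) = -6*(-10) = 60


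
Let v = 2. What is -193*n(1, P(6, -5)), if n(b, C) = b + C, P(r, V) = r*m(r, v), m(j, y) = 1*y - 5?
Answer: 3281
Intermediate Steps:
m(j, y) = -5 + y (m(j, y) = y - 5 = -5 + y)
P(r, V) = -3*r (P(r, V) = r*(-5 + 2) = r*(-3) = -3*r)
n(b, C) = C + b
-193*n(1, P(6, -5)) = -193*(-3*6 + 1) = -193*(-18 + 1) = -193*(-17) = 3281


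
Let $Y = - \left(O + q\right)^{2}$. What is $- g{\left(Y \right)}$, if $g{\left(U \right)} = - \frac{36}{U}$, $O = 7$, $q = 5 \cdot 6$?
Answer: $- \frac{36}{1369} \approx -0.026297$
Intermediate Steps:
$q = 30$
$Y = -1369$ ($Y = - \left(7 + 30\right)^{2} = - 37^{2} = \left(-1\right) 1369 = -1369$)
$- g{\left(Y \right)} = - \frac{-36}{-1369} = - \frac{\left(-36\right) \left(-1\right)}{1369} = \left(-1\right) \frac{36}{1369} = - \frac{36}{1369}$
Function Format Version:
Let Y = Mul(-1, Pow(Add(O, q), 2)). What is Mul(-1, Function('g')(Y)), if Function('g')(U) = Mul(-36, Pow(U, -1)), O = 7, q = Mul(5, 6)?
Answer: Rational(-36, 1369) ≈ -0.026297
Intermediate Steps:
q = 30
Y = -1369 (Y = Mul(-1, Pow(Add(7, 30), 2)) = Mul(-1, Pow(37, 2)) = Mul(-1, 1369) = -1369)
Mul(-1, Function('g')(Y)) = Mul(-1, Mul(-36, Pow(-1369, -1))) = Mul(-1, Mul(-36, Rational(-1, 1369))) = Mul(-1, Rational(36, 1369)) = Rational(-36, 1369)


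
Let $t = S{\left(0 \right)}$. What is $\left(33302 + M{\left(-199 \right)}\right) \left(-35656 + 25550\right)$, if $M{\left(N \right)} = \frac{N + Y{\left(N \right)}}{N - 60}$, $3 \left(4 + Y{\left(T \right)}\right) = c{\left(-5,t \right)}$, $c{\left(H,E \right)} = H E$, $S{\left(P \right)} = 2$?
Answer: $- \frac{261505614938}{777} \approx -3.3656 \cdot 10^{8}$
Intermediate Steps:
$t = 2$
$c{\left(H,E \right)} = E H$
$Y{\left(T \right)} = - \frac{22}{3}$ ($Y{\left(T \right)} = -4 + \frac{2 \left(-5\right)}{3} = -4 + \frac{1}{3} \left(-10\right) = -4 - \frac{10}{3} = - \frac{22}{3}$)
$M{\left(N \right)} = \frac{- \frac{22}{3} + N}{-60 + N}$ ($M{\left(N \right)} = \frac{N - \frac{22}{3}}{N - 60} = \frac{- \frac{22}{3} + N}{-60 + N}$)
$\left(33302 + M{\left(-199 \right)}\right) \left(-35656 + 25550\right) = \left(33302 + \frac{- \frac{22}{3} - 199}{-60 - 199}\right) \left(-35656 + 25550\right) = \left(33302 + \frac{1}{-259} \left(- \frac{619}{3}\right)\right) \left(-10106\right) = \left(33302 - - \frac{619}{777}\right) \left(-10106\right) = \left(33302 + \frac{619}{777}\right) \left(-10106\right) = \frac{25876273}{777} \left(-10106\right) = - \frac{261505614938}{777}$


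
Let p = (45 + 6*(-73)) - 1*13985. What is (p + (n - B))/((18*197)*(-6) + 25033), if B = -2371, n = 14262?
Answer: 2255/3757 ≈ 0.60021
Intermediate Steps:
p = -14378 (p = (45 - 438) - 13985 = -393 - 13985 = -14378)
(p + (n - B))/((18*197)*(-6) + 25033) = (-14378 + (14262 - 1*(-2371)))/((18*197)*(-6) + 25033) = (-14378 + (14262 + 2371))/(3546*(-6) + 25033) = (-14378 + 16633)/(-21276 + 25033) = 2255/3757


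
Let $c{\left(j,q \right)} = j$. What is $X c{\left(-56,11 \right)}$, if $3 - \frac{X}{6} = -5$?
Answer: $-2688$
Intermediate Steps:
$X = 48$ ($X = 18 - -30 = 18 + 30 = 48$)
$X c{\left(-56,11 \right)} = 48 \left(-56\right) = -2688$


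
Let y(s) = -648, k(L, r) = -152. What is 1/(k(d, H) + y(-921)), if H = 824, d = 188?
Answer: -1/800 ≈ -0.0012500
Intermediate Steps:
1/(k(d, H) + y(-921)) = 1/(-152 - 648) = 1/(-800) = -1/800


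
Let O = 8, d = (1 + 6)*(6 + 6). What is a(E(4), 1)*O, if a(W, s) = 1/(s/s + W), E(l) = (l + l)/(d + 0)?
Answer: 168/23 ≈ 7.3043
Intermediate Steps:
d = 84 (d = 7*12 = 84)
E(l) = l/42 (E(l) = (l + l)/(84 + 0) = (2*l)/84 = (2*l)*(1/84) = l/42)
a(W, s) = 1/(1 + W)
a(E(4), 1)*O = 8/(1 + (1/42)*4) = 8/(1 + 2/21) = 8/(23/21) = (21/23)*8 = 168/23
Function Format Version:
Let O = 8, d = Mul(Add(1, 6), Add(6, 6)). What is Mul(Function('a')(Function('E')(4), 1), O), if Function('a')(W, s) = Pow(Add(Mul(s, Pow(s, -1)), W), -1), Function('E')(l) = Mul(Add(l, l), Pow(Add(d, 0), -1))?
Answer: Rational(168, 23) ≈ 7.3043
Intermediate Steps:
d = 84 (d = Mul(7, 12) = 84)
Function('E')(l) = Mul(Rational(1, 42), l) (Function('E')(l) = Mul(Add(l, l), Pow(Add(84, 0), -1)) = Mul(Mul(2, l), Pow(84, -1)) = Mul(Mul(2, l), Rational(1, 84)) = Mul(Rational(1, 42), l))
Function('a')(W, s) = Pow(Add(1, W), -1)
Mul(Function('a')(Function('E')(4), 1), O) = Mul(Pow(Add(1, Mul(Rational(1, 42), 4)), -1), 8) = Mul(Pow(Add(1, Rational(2, 21)), -1), 8) = Mul(Pow(Rational(23, 21), -1), 8) = Mul(Rational(21, 23), 8) = Rational(168, 23)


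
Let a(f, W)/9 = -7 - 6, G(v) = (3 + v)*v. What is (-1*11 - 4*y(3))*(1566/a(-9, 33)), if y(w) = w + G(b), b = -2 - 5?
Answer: 23490/13 ≈ 1806.9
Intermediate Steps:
b = -7
G(v) = v*(3 + v)
y(w) = 28 + w (y(w) = w - 7*(3 - 7) = w - 7*(-4) = w + 28 = 28 + w)
a(f, W) = -117 (a(f, W) = 9*(-7 - 6) = 9*(-13) = -117)
(-1*11 - 4*y(3))*(1566/a(-9, 33)) = (-1*11 - 4*(28 + 3))*(1566/(-117)) = (-11 - 4*31)*(1566*(-1/117)) = (-11 - 124)*(-174/13) = -135*(-174/13) = 23490/13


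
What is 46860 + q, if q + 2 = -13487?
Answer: 33371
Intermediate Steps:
q = -13489 (q = -2 - 13487 = -13489)
46860 + q = 46860 - 13489 = 33371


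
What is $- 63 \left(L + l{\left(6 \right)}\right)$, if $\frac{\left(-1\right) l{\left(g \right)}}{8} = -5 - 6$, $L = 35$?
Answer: $-7749$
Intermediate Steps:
$l{\left(g \right)} = 88$ ($l{\left(g \right)} = - 8 \left(-5 - 6\right) = \left(-8\right) \left(-11\right) = 88$)
$- 63 \left(L + l{\left(6 \right)}\right) = - 63 \left(35 + 88\right) = \left(-63\right) 123 = -7749$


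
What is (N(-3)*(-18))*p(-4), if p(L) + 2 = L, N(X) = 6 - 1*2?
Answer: 432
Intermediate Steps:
N(X) = 4 (N(X) = 6 - 2 = 4)
p(L) = -2 + L
(N(-3)*(-18))*p(-4) = (4*(-18))*(-2 - 4) = -72*(-6) = 432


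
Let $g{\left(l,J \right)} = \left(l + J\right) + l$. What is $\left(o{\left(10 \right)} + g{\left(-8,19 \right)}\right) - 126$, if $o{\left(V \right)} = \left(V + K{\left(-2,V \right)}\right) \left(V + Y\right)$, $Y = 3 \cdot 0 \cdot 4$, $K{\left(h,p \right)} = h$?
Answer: $-43$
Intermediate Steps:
$g{\left(l,J \right)} = J + 2 l$ ($g{\left(l,J \right)} = \left(J + l\right) + l = J + 2 l$)
$Y = 0$ ($Y = 0 \cdot 4 = 0$)
$o{\left(V \right)} = V \left(-2 + V\right)$ ($o{\left(V \right)} = \left(V - 2\right) \left(V + 0\right) = \left(-2 + V\right) V = V \left(-2 + V\right)$)
$\left(o{\left(10 \right)} + g{\left(-8,19 \right)}\right) - 126 = \left(10 \left(-2 + 10\right) + \left(19 + 2 \left(-8\right)\right)\right) - 126 = \left(10 \cdot 8 + \left(19 - 16\right)\right) - 126 = \left(80 + 3\right) - 126 = 83 - 126 = -43$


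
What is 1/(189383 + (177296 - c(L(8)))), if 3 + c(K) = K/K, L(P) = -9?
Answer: 1/366681 ≈ 2.7272e-6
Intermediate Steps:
c(K) = -2 (c(K) = -3 + K/K = -3 + 1 = -2)
1/(189383 + (177296 - c(L(8)))) = 1/(189383 + (177296 - 1*(-2))) = 1/(189383 + (177296 + 2)) = 1/(189383 + 177298) = 1/366681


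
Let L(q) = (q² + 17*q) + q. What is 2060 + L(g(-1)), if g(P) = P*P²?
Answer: 2043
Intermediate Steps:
g(P) = P³
L(q) = q² + 18*q
2060 + L(g(-1)) = 2060 + (-1)³*(18 + (-1)³) = 2060 - (18 - 1) = 2060 - 1*17 = 2060 - 17 = 2043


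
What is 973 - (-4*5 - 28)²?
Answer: -1331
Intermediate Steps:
973 - (-4*5 - 28)² = 973 - (-20 - 28)² = 973 - 1*(-48)² = 973 - 1*2304 = 973 - 2304 = -1331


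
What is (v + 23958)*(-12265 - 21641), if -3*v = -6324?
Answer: -883793796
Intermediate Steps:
v = 2108 (v = -⅓*(-6324) = 2108)
(v + 23958)*(-12265 - 21641) = (2108 + 23958)*(-12265 - 21641) = 26066*(-33906) = -883793796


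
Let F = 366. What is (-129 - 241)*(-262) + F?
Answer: 97306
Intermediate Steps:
(-129 - 241)*(-262) + F = (-129 - 241)*(-262) + 366 = -370*(-262) + 366 = 96940 + 366 = 97306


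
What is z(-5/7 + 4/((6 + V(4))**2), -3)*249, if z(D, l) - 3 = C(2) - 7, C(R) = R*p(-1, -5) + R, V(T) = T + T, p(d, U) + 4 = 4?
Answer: -498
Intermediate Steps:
p(d, U) = 0 (p(d, U) = -4 + 4 = 0)
V(T) = 2*T
C(R) = R (C(R) = R*0 + R = 0 + R = R)
z(D, l) = -2 (z(D, l) = 3 + (2 - 7) = 3 - 5 = -2)
z(-5/7 + 4/((6 + V(4))**2), -3)*249 = -2*249 = -498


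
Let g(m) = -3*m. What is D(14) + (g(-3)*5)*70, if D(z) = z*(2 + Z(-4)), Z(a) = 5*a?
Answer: 2898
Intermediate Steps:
D(z) = -18*z (D(z) = z*(2 + 5*(-4)) = z*(2 - 20) = z*(-18) = -18*z)
D(14) + (g(-3)*5)*70 = -18*14 + (-3*(-3)*5)*70 = -252 + (9*5)*70 = -252 + 45*70 = -252 + 3150 = 2898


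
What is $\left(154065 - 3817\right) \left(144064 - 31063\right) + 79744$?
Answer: $16978253992$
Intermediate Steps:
$\left(154065 - 3817\right) \left(144064 - 31063\right) + 79744 = 150248 \cdot 113001 + 79744 = 16978174248 + 79744 = 16978253992$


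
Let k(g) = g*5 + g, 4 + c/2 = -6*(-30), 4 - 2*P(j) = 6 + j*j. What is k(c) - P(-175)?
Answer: 34851/2 ≈ 17426.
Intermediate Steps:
P(j) = -1 - j²/2 (P(j) = 2 - (6 + j*j)/2 = 2 - (6 + j²)/2 = 2 + (-3 - j²/2) = -1 - j²/2)
c = 352 (c = -8 + 2*(-6*(-30)) = -8 + 2*180 = -8 + 360 = 352)
k(g) = 6*g (k(g) = 5*g + g = 6*g)
k(c) - P(-175) = 6*352 - (-1 - ½*(-175)²) = 2112 - (-1 - ½*30625) = 2112 - (-1 - 30625/2) = 2112 - 1*(-30627/2) = 2112 + 30627/2 = 34851/2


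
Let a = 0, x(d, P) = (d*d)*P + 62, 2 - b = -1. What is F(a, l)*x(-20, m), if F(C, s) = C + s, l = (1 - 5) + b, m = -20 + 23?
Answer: -1262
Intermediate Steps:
b = 3 (b = 2 - 1*(-1) = 2 + 1 = 3)
m = 3
x(d, P) = 62 + P*d² (x(d, P) = d²*P + 62 = P*d² + 62 = 62 + P*d²)
l = -1 (l = (1 - 5) + 3 = -4 + 3 = -1)
F(a, l)*x(-20, m) = (0 - 1)*(62 + 3*(-20)²) = -(62 + 3*400) = -(62 + 1200) = -1*1262 = -1262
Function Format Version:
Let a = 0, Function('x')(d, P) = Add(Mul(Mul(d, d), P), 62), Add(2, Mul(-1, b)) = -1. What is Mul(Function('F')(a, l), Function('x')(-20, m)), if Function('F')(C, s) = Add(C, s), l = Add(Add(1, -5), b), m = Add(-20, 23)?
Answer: -1262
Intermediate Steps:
b = 3 (b = Add(2, Mul(-1, -1)) = Add(2, 1) = 3)
m = 3
Function('x')(d, P) = Add(62, Mul(P, Pow(d, 2))) (Function('x')(d, P) = Add(Mul(Pow(d, 2), P), 62) = Add(Mul(P, Pow(d, 2)), 62) = Add(62, Mul(P, Pow(d, 2))))
l = -1 (l = Add(Add(1, -5), 3) = Add(-4, 3) = -1)
Mul(Function('F')(a, l), Function('x')(-20, m)) = Mul(Add(0, -1), Add(62, Mul(3, Pow(-20, 2)))) = Mul(-1, Add(62, Mul(3, 400))) = Mul(-1, Add(62, 1200)) = Mul(-1, 1262) = -1262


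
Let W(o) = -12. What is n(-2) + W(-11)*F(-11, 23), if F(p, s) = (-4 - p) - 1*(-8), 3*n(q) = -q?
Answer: -538/3 ≈ -179.33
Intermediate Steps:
n(q) = -q/3 (n(q) = (-q)/3 = -q/3)
F(p, s) = 4 - p (F(p, s) = (-4 - p) + 8 = 4 - p)
n(-2) + W(-11)*F(-11, 23) = -1/3*(-2) - 12*(4 - 1*(-11)) = 2/3 - 12*(4 + 11) = 2/3 - 12*15 = 2/3 - 180 = -538/3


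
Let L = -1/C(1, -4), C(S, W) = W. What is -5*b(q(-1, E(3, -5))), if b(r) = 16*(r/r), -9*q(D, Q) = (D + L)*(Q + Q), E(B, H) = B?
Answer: -80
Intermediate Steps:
L = 1/4 (L = -1/(-4) = -1*(-1/4) = 1/4 ≈ 0.25000)
q(D, Q) = -2*Q*(1/4 + D)/9 (q(D, Q) = -(D + 1/4)*(Q + Q)/9 = -(1/4 + D)*2*Q/9 = -2*Q*(1/4 + D)/9)
b(r) = 16 (b(r) = 16*1 = 16)
-5*b(q(-1, E(3, -5))) = -5*16 = -80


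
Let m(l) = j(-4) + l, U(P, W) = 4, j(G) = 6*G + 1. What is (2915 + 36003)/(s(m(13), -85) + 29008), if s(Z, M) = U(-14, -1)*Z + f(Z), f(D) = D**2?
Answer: 19459/14534 ≈ 1.3389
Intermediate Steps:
j(G) = 1 + 6*G
m(l) = -23 + l (m(l) = (1 + 6*(-4)) + l = (1 - 24) + l = -23 + l)
s(Z, M) = Z**2 + 4*Z (s(Z, M) = 4*Z + Z**2 = Z**2 + 4*Z)
(2915 + 36003)/(s(m(13), -85) + 29008) = (2915 + 36003)/((-23 + 13)*(4 + (-23 + 13)) + 29008) = 38918/(-10*(4 - 10) + 29008) = 38918/(-10*(-6) + 29008) = 38918/(60 + 29008) = 38918/29068 = 38918*(1/29068) = 19459/14534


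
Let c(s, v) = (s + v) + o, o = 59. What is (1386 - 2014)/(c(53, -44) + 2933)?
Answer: -628/3001 ≈ -0.20926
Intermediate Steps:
c(s, v) = 59 + s + v (c(s, v) = (s + v) + 59 = 59 + s + v)
(1386 - 2014)/(c(53, -44) + 2933) = (1386 - 2014)/((59 + 53 - 44) + 2933) = -628/(68 + 2933) = -628/3001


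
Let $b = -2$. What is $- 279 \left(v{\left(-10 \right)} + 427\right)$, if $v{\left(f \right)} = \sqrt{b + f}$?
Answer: $-119133 - 558 i \sqrt{3} \approx -1.1913 \cdot 10^{5} - 966.48 i$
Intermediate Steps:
$v{\left(f \right)} = \sqrt{-2 + f}$
$- 279 \left(v{\left(-10 \right)} + 427\right) = - 279 \left(\sqrt{-2 - 10} + 427\right) = - 279 \left(\sqrt{-12} + 427\right) = - 279 \left(2 i \sqrt{3} + 427\right) = - 279 \left(427 + 2 i \sqrt{3}\right) = -119133 - 558 i \sqrt{3}$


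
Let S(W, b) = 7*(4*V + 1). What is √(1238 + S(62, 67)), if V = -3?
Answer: 3*√129 ≈ 34.073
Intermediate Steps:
S(W, b) = -77 (S(W, b) = 7*(4*(-3) + 1) = 7*(-12 + 1) = 7*(-11) = -77)
√(1238 + S(62, 67)) = √(1238 - 77) = √1161 = 3*√129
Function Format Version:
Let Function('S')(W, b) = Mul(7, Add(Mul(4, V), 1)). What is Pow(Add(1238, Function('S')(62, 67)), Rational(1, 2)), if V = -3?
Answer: Mul(3, Pow(129, Rational(1, 2))) ≈ 34.073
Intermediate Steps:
Function('S')(W, b) = -77 (Function('S')(W, b) = Mul(7, Add(Mul(4, -3), 1)) = Mul(7, Add(-12, 1)) = Mul(7, -11) = -77)
Pow(Add(1238, Function('S')(62, 67)), Rational(1, 2)) = Pow(Add(1238, -77), Rational(1, 2)) = Pow(1161, Rational(1, 2)) = Mul(3, Pow(129, Rational(1, 2)))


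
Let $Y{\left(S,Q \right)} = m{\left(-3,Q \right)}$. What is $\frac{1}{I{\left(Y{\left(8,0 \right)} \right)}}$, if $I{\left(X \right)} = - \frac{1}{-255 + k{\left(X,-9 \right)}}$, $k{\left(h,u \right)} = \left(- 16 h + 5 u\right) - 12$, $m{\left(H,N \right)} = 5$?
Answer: $392$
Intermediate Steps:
$Y{\left(S,Q \right)} = 5$
$k{\left(h,u \right)} = -12 - 16 h + 5 u$
$I{\left(X \right)} = - \frac{1}{-312 - 16 X}$ ($I{\left(X \right)} = - \frac{1}{-255 - \left(57 + 16 X\right)} = - \frac{1}{-312 - 16 X}$)
$\frac{1}{I{\left(Y{\left(8,0 \right)} \right)}} = \frac{1}{\frac{1}{8} \frac{1}{39 + 2 \cdot 5}} = \frac{1}{\frac{1}{8} \frac{1}{39 + 10}} = \frac{1}{\frac{1}{8} \cdot \frac{1}{49}} = \frac{1}{\frac{1}{392}} = 392$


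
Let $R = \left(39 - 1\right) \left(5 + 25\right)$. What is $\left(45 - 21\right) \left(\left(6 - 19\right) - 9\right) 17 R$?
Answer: $-10232640$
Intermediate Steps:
$R = 1140$ ($R = 38 \cdot 30 = 1140$)
$\left(45 - 21\right) \left(\left(6 - 19\right) - 9\right) 17 R = \left(45 - 21\right) \left(\left(6 - 19\right) - 9\right) 17 \cdot 1140 = 24 \left(\left(6 - 19\right) - 9\right) 17 \cdot 1140 = 24 \left(-13 - 9\right) 17 \cdot 1140 = 24 \left(-22\right) 17 \cdot 1140 = \left(-528\right) 17 \cdot 1140 = \left(-8976\right) 1140 = -10232640$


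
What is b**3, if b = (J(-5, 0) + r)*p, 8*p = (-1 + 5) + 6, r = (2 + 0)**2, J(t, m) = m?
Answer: 125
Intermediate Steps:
r = 4 (r = 2**2 = 4)
p = 5/4 (p = ((-1 + 5) + 6)/8 = (4 + 6)/8 = (1/8)*10 = 5/4 ≈ 1.2500)
b = 5 (b = (0 + 4)*(5/4) = 4*(5/4) = 5)
b**3 = 5**3 = 125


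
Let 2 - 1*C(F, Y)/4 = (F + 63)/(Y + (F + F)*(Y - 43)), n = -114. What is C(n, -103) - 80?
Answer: -2389116/33185 ≈ -71.994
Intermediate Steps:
C(F, Y) = 8 - 4*(63 + F)/(Y + 2*F*(-43 + Y)) (C(F, Y) = 8 - 4*(F + 63)/(Y + (F + F)*(Y - 43)) = 8 - 4*(63 + F)/(Y + (2*F)*(-43 + Y)) = 8 - 4*(63 + F)/(Y + 2*F*(-43 + Y)))
C(n, -103) - 80 = 4*(-63 - 173*(-114) + 2*(-103) + 4*(-114)*(-103))/(-103 - 86*(-114) + 2*(-114)*(-103)) - 80 = 4*(-63 + 19722 - 206 + 46968)/(-103 + 9804 + 23484) - 80 = 4*66421/33185 - 80 = 4*(1/33185)*66421 - 80 = 265684/33185 - 80 = -2389116/33185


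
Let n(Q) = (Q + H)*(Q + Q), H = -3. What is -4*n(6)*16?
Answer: -2304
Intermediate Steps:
n(Q) = 2*Q*(-3 + Q) (n(Q) = (Q - 3)*(Q + Q) = (-3 + Q)*(2*Q) = 2*Q*(-3 + Q))
-4*n(6)*16 = -8*6*(-3 + 6)*16 = -8*6*3*16 = -4*36*16 = -144*16 = -2304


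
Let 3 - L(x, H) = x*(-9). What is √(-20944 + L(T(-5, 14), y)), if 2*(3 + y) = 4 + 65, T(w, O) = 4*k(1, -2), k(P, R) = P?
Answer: I*√20905 ≈ 144.59*I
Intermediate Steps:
T(w, O) = 4 (T(w, O) = 4*1 = 4)
y = 63/2 (y = -3 + (4 + 65)/2 = -3 + (½)*69 = -3 + 69/2 = 63/2 ≈ 31.500)
L(x, H) = 3 + 9*x (L(x, H) = 3 - x*(-9) = 3 - (-9)*x = 3 + 9*x)
√(-20944 + L(T(-5, 14), y)) = √(-20944 + (3 + 9*4)) = √(-20944 + (3 + 36)) = √(-20944 + 39) = √(-20905) = I*√20905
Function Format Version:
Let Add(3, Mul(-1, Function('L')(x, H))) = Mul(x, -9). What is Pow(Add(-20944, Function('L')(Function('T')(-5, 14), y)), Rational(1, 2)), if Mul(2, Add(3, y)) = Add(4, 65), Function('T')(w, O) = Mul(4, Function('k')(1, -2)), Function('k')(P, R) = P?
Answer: Mul(I, Pow(20905, Rational(1, 2))) ≈ Mul(144.59, I)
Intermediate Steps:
Function('T')(w, O) = 4 (Function('T')(w, O) = Mul(4, 1) = 4)
y = Rational(63, 2) (y = Add(-3, Mul(Rational(1, 2), Add(4, 65))) = Add(-3, Mul(Rational(1, 2), 69)) = Add(-3, Rational(69, 2)) = Rational(63, 2) ≈ 31.500)
Function('L')(x, H) = Add(3, Mul(9, x)) (Function('L')(x, H) = Add(3, Mul(-1, Mul(x, -9))) = Add(3, Mul(-1, Mul(-9, x))) = Add(3, Mul(9, x)))
Pow(Add(-20944, Function('L')(Function('T')(-5, 14), y)), Rational(1, 2)) = Pow(Add(-20944, Add(3, Mul(9, 4))), Rational(1, 2)) = Pow(Add(-20944, Add(3, 36)), Rational(1, 2)) = Pow(Add(-20944, 39), Rational(1, 2)) = Pow(-20905, Rational(1, 2)) = Mul(I, Pow(20905, Rational(1, 2)))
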